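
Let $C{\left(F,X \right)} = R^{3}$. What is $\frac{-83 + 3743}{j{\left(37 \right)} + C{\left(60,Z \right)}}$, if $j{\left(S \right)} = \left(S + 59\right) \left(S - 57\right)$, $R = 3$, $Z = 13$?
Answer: $- \frac{1220}{631} \approx -1.9334$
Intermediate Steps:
$C{\left(F,X \right)} = 27$ ($C{\left(F,X \right)} = 3^{3} = 27$)
$j{\left(S \right)} = \left(-57 + S\right) \left(59 + S\right)$ ($j{\left(S \right)} = \left(59 + S\right) \left(-57 + S\right) = \left(-57 + S\right) \left(59 + S\right)$)
$\frac{-83 + 3743}{j{\left(37 \right)} + C{\left(60,Z \right)}} = \frac{-83 + 3743}{\left(-3363 + 37^{2} + 2 \cdot 37\right) + 27} = \frac{3660}{\left(-3363 + 1369 + 74\right) + 27} = \frac{3660}{-1920 + 27} = \frac{3660}{-1893} = 3660 \left(- \frac{1}{1893}\right) = - \frac{1220}{631}$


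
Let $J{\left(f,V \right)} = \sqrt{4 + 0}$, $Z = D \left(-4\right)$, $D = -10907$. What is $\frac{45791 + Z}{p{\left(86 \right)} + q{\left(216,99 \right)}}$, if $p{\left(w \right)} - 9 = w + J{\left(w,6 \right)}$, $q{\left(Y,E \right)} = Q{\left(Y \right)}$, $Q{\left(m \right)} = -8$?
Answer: $\frac{89419}{89} \approx 1004.7$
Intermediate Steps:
$q{\left(Y,E \right)} = -8$
$Z = 43628$ ($Z = \left(-10907\right) \left(-4\right) = 43628$)
$J{\left(f,V \right)} = 2$ ($J{\left(f,V \right)} = \sqrt{4} = 2$)
$p{\left(w \right)} = 11 + w$ ($p{\left(w \right)} = 9 + \left(w + 2\right) = 9 + \left(2 + w\right) = 11 + w$)
$\frac{45791 + Z}{p{\left(86 \right)} + q{\left(216,99 \right)}} = \frac{45791 + 43628}{\left(11 + 86\right) - 8} = \frac{89419}{97 - 8} = \frac{89419}{89}$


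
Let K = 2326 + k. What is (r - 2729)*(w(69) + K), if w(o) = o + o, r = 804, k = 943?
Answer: -6558475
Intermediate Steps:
w(o) = 2*o
K = 3269 (K = 2326 + 943 = 3269)
(r - 2729)*(w(69) + K) = (804 - 2729)*(2*69 + 3269) = -1925*(138 + 3269) = -1925*3407 = -6558475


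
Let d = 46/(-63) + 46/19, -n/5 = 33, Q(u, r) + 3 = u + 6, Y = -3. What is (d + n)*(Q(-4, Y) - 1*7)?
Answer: 1563848/1197 ≈ 1306.5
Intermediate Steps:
Q(u, r) = 3 + u (Q(u, r) = -3 + (u + 6) = -3 + (6 + u) = 3 + u)
n = -165 (n = -5*33 = -165)
d = 2024/1197 (d = 46*(-1/63) + 46*(1/19) = -46/63 + 46/19 = 2024/1197 ≈ 1.6909)
(d + n)*(Q(-4, Y) - 1*7) = (2024/1197 - 165)*((3 - 4) - 1*7) = -195481*(-1 - 7)/1197 = -195481/1197*(-8) = 1563848/1197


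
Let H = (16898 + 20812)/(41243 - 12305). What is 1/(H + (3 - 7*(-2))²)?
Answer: 4823/1400132 ≈ 0.0034447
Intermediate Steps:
H = 6285/4823 (H = 37710/28938 = 37710*(1/28938) = 6285/4823 ≈ 1.3031)
1/(H + (3 - 7*(-2))²) = 1/(6285/4823 + (3 - 7*(-2))²) = 1/(6285/4823 + (3 + 14)²) = 1/(6285/4823 + 17²) = 1/(6285/4823 + 289) = 1/(1400132/4823) = 4823/1400132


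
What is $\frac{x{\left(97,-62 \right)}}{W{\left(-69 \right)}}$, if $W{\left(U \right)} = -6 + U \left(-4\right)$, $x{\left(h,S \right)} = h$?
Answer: $\frac{97}{270} \approx 0.35926$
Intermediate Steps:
$W{\left(U \right)} = -6 - 4 U$
$\frac{x{\left(97,-62 \right)}}{W{\left(-69 \right)}} = \frac{97}{-6 - -276} = \frac{97}{-6 + 276} = \frac{97}{270}$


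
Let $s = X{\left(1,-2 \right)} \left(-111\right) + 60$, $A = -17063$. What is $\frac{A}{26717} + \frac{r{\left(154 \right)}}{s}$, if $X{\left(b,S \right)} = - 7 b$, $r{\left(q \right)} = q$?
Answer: $- \frac{10167313}{22362129} \approx -0.45467$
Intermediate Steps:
$s = 837$ ($s = \left(-7\right) 1 \left(-111\right) + 60 = \left(-7\right) \left(-111\right) + 60 = 777 + 60 = 837$)
$\frac{A}{26717} + \frac{r{\left(154 \right)}}{s} = - \frac{17063}{26717} + \frac{154}{837} = - \frac{10167313}{22362129}$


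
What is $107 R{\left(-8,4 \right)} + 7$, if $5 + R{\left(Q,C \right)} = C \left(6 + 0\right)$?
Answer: $2040$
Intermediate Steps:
$R{\left(Q,C \right)} = -5 + 6 C$ ($R{\left(Q,C \right)} = -5 + C \left(6 + 0\right) = -5 + C 6 = -5 + 6 C$)
$107 R{\left(-8,4 \right)} + 7 = 107 \left(-5 + 6 \cdot 4\right) + 7 = 107 \left(-5 + 24\right) + 7 = 107 \cdot 19 + 7 = 2033 + 7 = 2040$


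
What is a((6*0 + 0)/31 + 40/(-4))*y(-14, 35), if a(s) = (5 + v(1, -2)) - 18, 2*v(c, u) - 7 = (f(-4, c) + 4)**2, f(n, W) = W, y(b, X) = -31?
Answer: -93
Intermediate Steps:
v(c, u) = 7/2 + (4 + c)**2/2 (v(c, u) = 7/2 + (c + 4)**2/2 = 7/2 + (4 + c)**2/2)
a(s) = 3 (a(s) = (5 + (7/2 + (4 + 1)**2/2)) - 18 = (5 + (7/2 + (1/2)*5**2)) - 18 = (5 + (7/2 + (1/2)*25)) - 18 = (5 + (7/2 + 25/2)) - 18 = (5 + 16) - 18 = 21 - 18 = 3)
a((6*0 + 0)/31 + 40/(-4))*y(-14, 35) = 3*(-31) = -93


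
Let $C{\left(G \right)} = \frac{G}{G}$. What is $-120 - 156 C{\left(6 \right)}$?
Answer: $-276$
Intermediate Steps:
$C{\left(G \right)} = 1$
$-120 - 156 C{\left(6 \right)} = -120 - 156 = -276$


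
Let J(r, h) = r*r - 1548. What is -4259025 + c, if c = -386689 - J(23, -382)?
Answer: -4644695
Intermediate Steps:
J(r, h) = -1548 + r² (J(r, h) = r² - 1548 = -1548 + r²)
c = -385670 (c = -386689 - (-1548 + 23²) = -386689 - (-1548 + 529) = -386689 - 1*(-1019) = -386689 + 1019 = -385670)
-4259025 + c = -4259025 - 385670 = -4644695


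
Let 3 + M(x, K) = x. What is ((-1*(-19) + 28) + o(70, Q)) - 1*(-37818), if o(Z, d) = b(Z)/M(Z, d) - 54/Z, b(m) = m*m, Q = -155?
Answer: 88963116/2345 ≈ 37937.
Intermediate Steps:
M(x, K) = -3 + x
b(m) = m²
o(Z, d) = -54/Z + Z²/(-3 + Z) (o(Z, d) = Z²/(-3 + Z) - 54/Z = -54/Z + Z²/(-3 + Z))
((-1*(-19) + 28) + o(70, Q)) - 1*(-37818) = ((-1*(-19) + 28) + (162 + 70³ - 54*70)/(70*(-3 + 70))) - 1*(-37818) = ((19 + 28) + (1/70)*(162 + 343000 - 3780)/67) + 37818 = (47 + (1/70)*(1/67)*339382) + 37818 = (47 + 169691/2345) + 37818 = 279906/2345 + 37818 = 88963116/2345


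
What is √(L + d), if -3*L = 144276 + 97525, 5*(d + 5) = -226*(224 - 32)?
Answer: 2*I*√5022210/15 ≈ 298.8*I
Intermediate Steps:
d = -43417/5 (d = -5 + (-226*(224 - 32))/5 = -5 + (-226*192)/5 = -5 + (⅕)*(-43392) = -5 - 43392/5 = -43417/5 ≈ -8683.4)
L = -241801/3 (L = -(144276 + 97525)/3 = -⅓*241801 = -241801/3 ≈ -80600.)
√(L + d) = √(-241801/3 - 43417/5) = √(-1339256/15) = 2*I*√5022210/15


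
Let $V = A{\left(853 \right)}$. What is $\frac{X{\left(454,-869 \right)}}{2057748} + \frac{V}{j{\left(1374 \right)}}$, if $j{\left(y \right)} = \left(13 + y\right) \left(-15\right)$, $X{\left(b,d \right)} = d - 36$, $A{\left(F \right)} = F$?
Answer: $- \frac{197120841}{4756827460} \approx -0.04144$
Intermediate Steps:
$X{\left(b,d \right)} = -36 + d$
$V = 853$
$j{\left(y \right)} = -195 - 15 y$
$\frac{X{\left(454,-869 \right)}}{2057748} + \frac{V}{j{\left(1374 \right)}} = \frac{-36 - 869}{2057748} + \frac{853}{-195 - 20610} = \left(-905\right) \frac{1}{2057748} + \frac{853}{-195 - 20610} = - \frac{905}{2057748} + \frac{853}{-20805} = - \frac{905}{2057748} + 853 \left(- \frac{1}{20805}\right) = - \frac{905}{2057748} - \frac{853}{20805} = - \frac{197120841}{4756827460}$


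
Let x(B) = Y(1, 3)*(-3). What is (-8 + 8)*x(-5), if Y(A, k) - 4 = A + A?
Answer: 0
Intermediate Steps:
Y(A, k) = 4 + 2*A (Y(A, k) = 4 + (A + A) = 4 + 2*A)
x(B) = -18 (x(B) = (4 + 2*1)*(-3) = (4 + 2)*(-3) = 6*(-3) = -18)
(-8 + 8)*x(-5) = (-8 + 8)*(-18) = 0*(-18) = 0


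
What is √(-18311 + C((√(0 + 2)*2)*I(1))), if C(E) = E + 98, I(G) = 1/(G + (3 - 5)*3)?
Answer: √(-455325 - 10*√2)/5 ≈ 134.96*I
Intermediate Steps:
I(G) = 1/(-6 + G) (I(G) = 1/(G - 2*3) = 1/(G - 6) = 1/(-6 + G))
C(E) = 98 + E
√(-18311 + C((√(0 + 2)*2)*I(1))) = √(-18311 + (98 + (√(0 + 2)*2)/(-6 + 1))) = √(-18311 + (98 + (√2*2)/(-5))) = √(-18311 + (98 + (2*√2)*(-⅕))) = √(-18311 + (98 - 2*√2/5)) = √(-18213 - 2*√2/5)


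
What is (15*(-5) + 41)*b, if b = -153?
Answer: 5202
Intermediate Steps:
(15*(-5) + 41)*b = (15*(-5) + 41)*(-153) = (-75 + 41)*(-153) = -34*(-153) = 5202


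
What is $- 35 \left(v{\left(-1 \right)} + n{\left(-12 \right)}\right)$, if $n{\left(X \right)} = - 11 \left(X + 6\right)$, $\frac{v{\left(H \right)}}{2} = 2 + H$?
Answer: $-2380$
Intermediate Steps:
$v{\left(H \right)} = 4 + 2 H$ ($v{\left(H \right)} = 2 \left(2 + H\right) = 4 + 2 H$)
$n{\left(X \right)} = -66 - 11 X$ ($n{\left(X \right)} = - 11 \left(6 + X\right) = -66 - 11 X$)
$- 35 \left(v{\left(-1 \right)} + n{\left(-12 \right)}\right) = - 35 \left(\left(4 + 2 \left(-1\right)\right) - -66\right) = - 35 \left(\left(4 - 2\right) + \left(-66 + 132\right)\right) = - 35 \left(2 + 66\right) = \left(-35\right) 68 = -2380$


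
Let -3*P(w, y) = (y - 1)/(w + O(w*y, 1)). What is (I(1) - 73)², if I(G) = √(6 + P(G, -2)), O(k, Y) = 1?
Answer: (146 - √26)²/4 ≈ 4963.3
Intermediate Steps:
P(w, y) = -(-1 + y)/(3*(1 + w)) (P(w, y) = -(y - 1)/(3*(w + 1)) = -(-1 + y)/(3*(1 + w)))
I(G) = √(6 + 1/(1 + G)) (I(G) = √(6 + (1 - 1*(-2))/(3*(1 + G))) = √(6 + (1 + 2)/(3*(1 + G))) = √(6 + (⅓)*3/(1 + G)) = √(6 + 1/(1 + G)))
(I(1) - 73)² = (√((7 + 6*1)/(1 + 1)) - 73)² = (√((7 + 6)/2) - 73)² = (√((½)*13) - 73)² = (√(13/2) - 73)² = (√26/2 - 73)² = (-73 + √26/2)²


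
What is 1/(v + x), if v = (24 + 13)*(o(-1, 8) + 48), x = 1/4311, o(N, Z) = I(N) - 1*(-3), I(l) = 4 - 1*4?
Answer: 4311/8134858 ≈ 0.00052994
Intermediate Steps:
I(l) = 0 (I(l) = 4 - 4 = 0)
o(N, Z) = 3 (o(N, Z) = 0 - 1*(-3) = 0 + 3 = 3)
x = 1/4311 ≈ 0.00023196
v = 1887 (v = (24 + 13)*(3 + 48) = 37*51 = 1887)
1/(v + x) = 1/(1887 + 1/4311) = 1/(8134858/4311) = 4311/8134858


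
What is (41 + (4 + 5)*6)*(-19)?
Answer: -1805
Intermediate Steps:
(41 + (4 + 5)*6)*(-19) = (41 + 9*6)*(-19) = (41 + 54)*(-19) = 95*(-19) = -1805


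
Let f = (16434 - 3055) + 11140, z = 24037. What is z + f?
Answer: 48556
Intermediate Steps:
f = 24519 (f = 13379 + 11140 = 24519)
z + f = 24037 + 24519 = 48556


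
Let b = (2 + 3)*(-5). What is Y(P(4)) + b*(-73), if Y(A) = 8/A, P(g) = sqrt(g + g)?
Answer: 1825 + 2*sqrt(2) ≈ 1827.8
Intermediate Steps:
P(g) = sqrt(2)*sqrt(g) (P(g) = sqrt(2*g) = sqrt(2)*sqrt(g))
b = -25 (b = 5*(-5) = -25)
Y(P(4)) + b*(-73) = 8/((sqrt(2)*sqrt(4))) - 25*(-73) = 8/((sqrt(2)*2)) + 1825 = 8/((2*sqrt(2))) + 1825 = 8*(sqrt(2)/4) + 1825 = 2*sqrt(2) + 1825 = 1825 + 2*sqrt(2)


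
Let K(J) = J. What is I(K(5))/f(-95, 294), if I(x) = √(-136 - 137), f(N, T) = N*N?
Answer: I*√273/9025 ≈ 0.0018308*I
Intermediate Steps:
f(N, T) = N²
I(x) = I*√273 (I(x) = √(-273) = I*√273)
I(K(5))/f(-95, 294) = (I*√273)/((-95)²) = (I*√273)/9025 = (I*√273)*(1/9025) = I*√273/9025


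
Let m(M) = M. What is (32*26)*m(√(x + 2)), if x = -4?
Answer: 832*I*√2 ≈ 1176.6*I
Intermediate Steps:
(32*26)*m(√(x + 2)) = (32*26)*√(-4 + 2) = 832*√(-2) = 832*(I*√2) = 832*I*√2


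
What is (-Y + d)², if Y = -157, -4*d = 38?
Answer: 87025/4 ≈ 21756.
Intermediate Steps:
d = -19/2 (d = -¼*38 = -19/2 ≈ -9.5000)
(-Y + d)² = (-1*(-157) - 19/2)² = (157 - 19/2)² = (295/2)² = 87025/4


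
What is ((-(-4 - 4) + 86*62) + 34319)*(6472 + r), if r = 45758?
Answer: 2071389570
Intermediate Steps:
((-(-4 - 4) + 86*62) + 34319)*(6472 + r) = ((-(-4 - 4) + 86*62) + 34319)*(6472 + 45758) = ((-1*(-8) + 5332) + 34319)*52230 = ((8 + 5332) + 34319)*52230 = (5340 + 34319)*52230 = 39659*52230 = 2071389570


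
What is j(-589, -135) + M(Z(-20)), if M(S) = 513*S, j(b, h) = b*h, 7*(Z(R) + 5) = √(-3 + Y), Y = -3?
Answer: 76950 + 513*I*√6/7 ≈ 76950.0 + 179.51*I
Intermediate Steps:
Z(R) = -5 + I*√6/7 (Z(R) = -5 + √(-3 - 3)/7 = -5 + √(-6)/7 = -5 + (I*√6)/7 = -5 + I*√6/7)
j(-589, -135) + M(Z(-20)) = -589*(-135) + 513*(-5 + I*√6/7) = 79515 + (-2565 + 513*I*√6/7) = 76950 + 513*I*√6/7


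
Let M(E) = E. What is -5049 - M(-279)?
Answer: -4770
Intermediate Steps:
-5049 - M(-279) = -5049 - 1*(-279) = -5049 + 279 = -4770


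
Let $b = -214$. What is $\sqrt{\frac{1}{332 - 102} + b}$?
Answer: $\frac{i \sqrt{11320370}}{230} \approx 14.629 i$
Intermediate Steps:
$\sqrt{\frac{1}{332 - 102} + b} = \sqrt{\frac{1}{332 - 102} - 214} = \sqrt{\frac{1}{230} - 214} = \sqrt{- \frac{49219}{230}} = \frac{i \sqrt{11320370}}{230}$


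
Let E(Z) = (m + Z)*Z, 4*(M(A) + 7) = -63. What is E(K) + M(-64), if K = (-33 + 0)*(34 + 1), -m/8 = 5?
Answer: 5520809/4 ≈ 1.3802e+6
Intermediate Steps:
m = -40 (m = -8*5 = -40)
M(A) = -91/4 (M(A) = -7 + (1/4)*(-63) = -7 - 63/4 = -91/4)
K = -1155 (K = -33*35 = -1155)
E(Z) = Z*(-40 + Z) (E(Z) = (-40 + Z)*Z = Z*(-40 + Z))
E(K) + M(-64) = -1155*(-40 - 1155) - 91/4 = -1155*(-1195) - 91/4 = 1380225 - 91/4 = 5520809/4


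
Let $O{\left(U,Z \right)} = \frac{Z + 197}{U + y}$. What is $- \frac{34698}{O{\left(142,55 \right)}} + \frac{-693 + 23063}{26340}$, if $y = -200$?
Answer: $\frac{147262405}{18438} \approx 7986.9$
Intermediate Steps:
$O{\left(U,Z \right)} = \frac{197 + Z}{-200 + U}$ ($O{\left(U,Z \right)} = \frac{Z + 197}{U - 200} = \frac{197 + Z}{-200 + U}$)
$- \frac{34698}{O{\left(142,55 \right)}} + \frac{-693 + 23063}{26340} = - \frac{34698}{\frac{1}{-200 + 142} \left(197 + 55\right)} + \frac{-693 + 23063}{26340} = - \frac{34698}{\frac{1}{-58} \cdot 252} + 22370 \cdot \frac{1}{26340} = - \frac{34698}{\left(- \frac{1}{58}\right) 252} + \frac{2237}{2634} = - \frac{34698}{- \frac{126}{29}} + \frac{2237}{2634} = \left(-34698\right) \left(- \frac{29}{126}\right) + \frac{2237}{2634} = \frac{167707}{21} + \frac{2237}{2634} = \frac{147262405}{18438}$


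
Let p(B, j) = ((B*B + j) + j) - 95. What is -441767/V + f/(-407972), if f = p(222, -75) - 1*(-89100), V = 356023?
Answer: -229409227721/145247415356 ≈ -1.5794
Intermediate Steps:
p(B, j) = -95 + B² + 2*j (p(B, j) = ((B² + j) + j) - 95 = ((j + B²) + j) - 95 = (B² + 2*j) - 95 = -95 + B² + 2*j)
f = 138139 (f = (-95 + 222² + 2*(-75)) - 1*(-89100) = (-95 + 49284 - 150) + 89100 = 49039 + 89100 = 138139)
-441767/V + f/(-407972) = -441767/356023 + 138139/(-407972) = -441767*1/356023 + 138139*(-1/407972) = -441767/356023 - 138139/407972 = -229409227721/145247415356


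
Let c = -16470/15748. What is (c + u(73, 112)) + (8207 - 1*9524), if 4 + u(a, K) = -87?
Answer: -11094827/7874 ≈ -1409.0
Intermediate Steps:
u(a, K) = -91 (u(a, K) = -4 - 87 = -91)
c = -8235/7874 (c = -16470*1/15748 = -8235/7874 ≈ -1.0458)
(c + u(73, 112)) + (8207 - 1*9524) = (-8235/7874 - 91) + (8207 - 1*9524) = -724769/7874 + (8207 - 9524) = -724769/7874 - 1317 = -11094827/7874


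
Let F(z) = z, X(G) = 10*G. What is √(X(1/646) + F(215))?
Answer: 5*√897294/323 ≈ 14.663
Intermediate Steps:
√(X(1/646) + F(215)) = √(10/646 + 215) = √(10*(1/646) + 215) = √(5/323 + 215) = √(69450/323) = 5*√897294/323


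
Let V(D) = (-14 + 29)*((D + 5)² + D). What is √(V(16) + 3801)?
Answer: 12*√74 ≈ 103.23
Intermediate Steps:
V(D) = 15*D + 15*(5 + D)² (V(D) = 15*((5 + D)² + D) = 15*(D + (5 + D)²) = 15*D + 15*(5 + D)²)
√(V(16) + 3801) = √((15*16 + 15*(5 + 16)²) + 3801) = √((240 + 15*21²) + 3801) = √((240 + 15*441) + 3801) = √((240 + 6615) + 3801) = √(6855 + 3801) = √10656 = 12*√74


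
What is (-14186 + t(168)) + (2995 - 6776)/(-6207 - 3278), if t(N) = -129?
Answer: -135773994/9485 ≈ -14315.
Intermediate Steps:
(-14186 + t(168)) + (2995 - 6776)/(-6207 - 3278) = (-14186 - 129) + (2995 - 6776)/(-6207 - 3278) = -14315 - 3781/(-9485) = -14315 - 3781*(-1/9485) = -14315 + 3781/9485 = -135773994/9485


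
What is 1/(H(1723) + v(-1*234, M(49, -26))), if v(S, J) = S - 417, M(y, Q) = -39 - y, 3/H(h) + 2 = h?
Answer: -1721/1120368 ≈ -0.0015361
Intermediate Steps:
H(h) = 3/(-2 + h)
v(S, J) = -417 + S
1/(H(1723) + v(-1*234, M(49, -26))) = 1/(3/(-2 + 1723) + (-417 - 1*234)) = 1/(3/1721 + (-417 - 234)) = 1/(3*(1/1721) - 651) = 1/(3/1721 - 651) = 1/(-1120368/1721) = -1721/1120368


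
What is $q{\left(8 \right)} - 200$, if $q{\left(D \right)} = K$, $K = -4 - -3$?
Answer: $-201$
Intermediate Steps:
$K = -1$ ($K = -4 + 3 = -1$)
$q{\left(D \right)} = -1$
$q{\left(8 \right)} - 200 = -1 - 200 = -201$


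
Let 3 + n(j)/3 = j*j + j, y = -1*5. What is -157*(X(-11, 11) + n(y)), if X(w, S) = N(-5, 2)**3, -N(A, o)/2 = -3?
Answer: -41919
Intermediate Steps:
N(A, o) = 6 (N(A, o) = -2*(-3) = 6)
y = -5
X(w, S) = 216 (X(w, S) = 6**3 = 216)
n(j) = -9 + 3*j + 3*j**2 (n(j) = -9 + 3*(j*j + j) = -9 + 3*(j**2 + j) = -9 + 3*(j + j**2) = -9 + (3*j + 3*j**2) = -9 + 3*j + 3*j**2)
-157*(X(-11, 11) + n(y)) = -157*(216 + (-9 + 3*(-5) + 3*(-5)**2)) = -157*(216 + (-9 - 15 + 3*25)) = -157*(216 + (-9 - 15 + 75)) = -157*(216 + 51) = -157*267 = -41919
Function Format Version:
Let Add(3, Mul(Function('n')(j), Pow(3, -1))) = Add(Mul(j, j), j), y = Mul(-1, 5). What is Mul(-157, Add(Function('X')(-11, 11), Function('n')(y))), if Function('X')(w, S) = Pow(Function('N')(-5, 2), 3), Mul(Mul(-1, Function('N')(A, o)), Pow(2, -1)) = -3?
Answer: -41919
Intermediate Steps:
Function('N')(A, o) = 6 (Function('N')(A, o) = Mul(-2, -3) = 6)
y = -5
Function('X')(w, S) = 216 (Function('X')(w, S) = Pow(6, 3) = 216)
Function('n')(j) = Add(-9, Mul(3, j), Mul(3, Pow(j, 2))) (Function('n')(j) = Add(-9, Mul(3, Add(Mul(j, j), j))) = Add(-9, Mul(3, Add(Pow(j, 2), j))) = Add(-9, Mul(3, Add(j, Pow(j, 2)))) = Add(-9, Add(Mul(3, j), Mul(3, Pow(j, 2)))) = Add(-9, Mul(3, j), Mul(3, Pow(j, 2))))
Mul(-157, Add(Function('X')(-11, 11), Function('n')(y))) = Mul(-157, Add(216, Add(-9, Mul(3, -5), Mul(3, Pow(-5, 2))))) = Mul(-157, Add(216, Add(-9, -15, Mul(3, 25)))) = Mul(-157, Add(216, Add(-9, -15, 75))) = Mul(-157, Add(216, 51)) = Mul(-157, 267) = -41919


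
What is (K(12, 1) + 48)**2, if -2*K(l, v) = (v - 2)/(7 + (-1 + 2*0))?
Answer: 332929/144 ≈ 2312.0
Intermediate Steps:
K(l, v) = 1/6 - v/12 (K(l, v) = -(v - 2)/(2*(7 + (-1 + 2*0))) = -(-2 + v)/(2*(7 + (-1 + 0))) = -(-2 + v)/(2*(7 - 1)) = -(-2 + v)/(2*6) = -(-1/3 + v/6)/2 = 1/6 - v/12)
(K(12, 1) + 48)**2 = ((1/6 - 1/12*1) + 48)**2 = ((1/6 - 1/12) + 48)**2 = (1/12 + 48)**2 = (577/12)**2 = 332929/144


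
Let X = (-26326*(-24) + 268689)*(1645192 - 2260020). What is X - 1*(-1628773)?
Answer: -553658977991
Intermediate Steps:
X = -553660606764 (X = (631824 + 268689)*(-614828) = 900513*(-614828) = -553660606764)
X - 1*(-1628773) = -553660606764 - 1*(-1628773) = -553660606764 + 1628773 = -553658977991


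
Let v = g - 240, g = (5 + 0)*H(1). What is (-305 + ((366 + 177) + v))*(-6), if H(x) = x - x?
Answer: 12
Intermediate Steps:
H(x) = 0
g = 0 (g = (5 + 0)*0 = 5*0 = 0)
v = -240 (v = 0 - 240 = -240)
(-305 + ((366 + 177) + v))*(-6) = (-305 + ((366 + 177) - 240))*(-6) = (-305 + (543 - 240))*(-6) = (-305 + 303)*(-6) = -2*(-6) = 12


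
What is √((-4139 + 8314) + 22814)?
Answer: √26989 ≈ 164.28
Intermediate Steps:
√((-4139 + 8314) + 22814) = √(4175 + 22814) = √26989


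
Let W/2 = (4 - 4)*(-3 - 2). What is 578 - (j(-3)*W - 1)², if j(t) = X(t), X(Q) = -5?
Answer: 577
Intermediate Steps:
j(t) = -5
W = 0 (W = 2*((4 - 4)*(-3 - 2)) = 2*(0*(-5)) = 2*0 = 0)
578 - (j(-3)*W - 1)² = 578 - (-5*0 - 1)² = 578 - (0 - 1)² = 578 - 1*(-1)² = 578 - 1*1 = 578 - 1 = 577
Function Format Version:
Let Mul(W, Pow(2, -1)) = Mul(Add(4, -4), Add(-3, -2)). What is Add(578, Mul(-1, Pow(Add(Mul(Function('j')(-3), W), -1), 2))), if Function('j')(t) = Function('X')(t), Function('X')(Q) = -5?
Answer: 577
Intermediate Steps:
Function('j')(t) = -5
W = 0 (W = Mul(2, Mul(Add(4, -4), Add(-3, -2))) = Mul(2, Mul(0, -5)) = Mul(2, 0) = 0)
Add(578, Mul(-1, Pow(Add(Mul(Function('j')(-3), W), -1), 2))) = Add(578, Mul(-1, Pow(Add(Mul(-5, 0), -1), 2))) = Add(578, Mul(-1, Pow(Add(0, -1), 2))) = Add(578, Mul(-1, Pow(-1, 2))) = Add(578, Mul(-1, 1)) = Add(578, -1) = 577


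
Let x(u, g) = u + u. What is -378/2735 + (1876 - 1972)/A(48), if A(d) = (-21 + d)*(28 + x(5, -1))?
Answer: -108398/467685 ≈ -0.23178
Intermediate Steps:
x(u, g) = 2*u
A(d) = -798 + 38*d (A(d) = (-21 + d)*(28 + 2*5) = (-21 + d)*(28 + 10) = (-21 + d)*38 = -798 + 38*d)
-378/2735 + (1876 - 1972)/A(48) = -378/2735 + (1876 - 1972)/(-798 + 38*48) = -378*1/2735 - 96/(-798 + 1824) = -378/2735 - 96/1026 = -378/2735 - 96*1/1026 = -378/2735 - 16/171 = -108398/467685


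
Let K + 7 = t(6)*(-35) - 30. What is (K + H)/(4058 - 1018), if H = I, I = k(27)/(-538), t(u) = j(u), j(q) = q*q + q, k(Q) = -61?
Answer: -162141/327104 ≈ -0.49569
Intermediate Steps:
j(q) = q + q² (j(q) = q² + q = q + q²)
t(u) = u*(1 + u)
I = 61/538 (I = -61/(-538) = -61*(-1/538) = 61/538 ≈ 0.11338)
H = 61/538 ≈ 0.11338
K = -1507 (K = -7 + ((6*(1 + 6))*(-35) - 30) = -7 + ((6*7)*(-35) - 30) = -7 + (42*(-35) - 30) = -7 + (-1470 - 30) = -7 - 1500 = -1507)
(K + H)/(4058 - 1018) = (-1507 + 61/538)/(4058 - 1018) = -810705/538/3040 = -810705/538*1/3040 = -162141/327104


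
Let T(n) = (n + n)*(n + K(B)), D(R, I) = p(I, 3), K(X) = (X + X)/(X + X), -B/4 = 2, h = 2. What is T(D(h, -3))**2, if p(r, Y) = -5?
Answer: 1600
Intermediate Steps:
B = -8 (B = -4*2 = -8)
K(X) = 1 (K(X) = (2*X)/((2*X)) = (2*X)*(1/(2*X)) = 1)
D(R, I) = -5
T(n) = 2*n*(1 + n) (T(n) = (n + n)*(n + 1) = (2*n)*(1 + n) = 2*n*(1 + n))
T(D(h, -3))**2 = (2*(-5)*(1 - 5))**2 = (2*(-5)*(-4))**2 = 40**2 = 1600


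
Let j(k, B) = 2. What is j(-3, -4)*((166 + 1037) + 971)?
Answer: 4348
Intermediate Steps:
j(-3, -4)*((166 + 1037) + 971) = 2*((166 + 1037) + 971) = 2*(1203 + 971) = 2*2174 = 4348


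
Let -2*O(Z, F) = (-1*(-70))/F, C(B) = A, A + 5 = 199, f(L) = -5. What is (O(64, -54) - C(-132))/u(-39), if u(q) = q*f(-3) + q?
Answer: -10441/8424 ≈ -1.2394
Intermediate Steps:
A = 194 (A = -5 + 199 = 194)
C(B) = 194
u(q) = -4*q (u(q) = q*(-5) + q = -5*q + q = -4*q)
O(Z, F) = -35/F (O(Z, F) = -(-1*(-70))/(2*F) = -35/F)
(O(64, -54) - C(-132))/u(-39) = (-35/(-54) - 1*194)/((-4*(-39))) = (-35*(-1/54) - 194)/156 = (35/54 - 194)*(1/156) = -10441/54*1/156 = -10441/8424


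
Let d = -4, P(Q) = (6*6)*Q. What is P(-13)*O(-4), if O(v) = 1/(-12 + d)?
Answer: 117/4 ≈ 29.250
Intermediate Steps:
P(Q) = 36*Q
O(v) = -1/16 (O(v) = 1/(-12 - 4) = 1/(-16) = -1/16)
P(-13)*O(-4) = (36*(-13))*(-1/16) = -468*(-1/16) = 117/4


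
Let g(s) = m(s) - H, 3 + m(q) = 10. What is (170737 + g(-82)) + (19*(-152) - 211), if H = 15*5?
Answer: 167570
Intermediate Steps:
m(q) = 7 (m(q) = -3 + 10 = 7)
H = 75
g(s) = -68 (g(s) = 7 - 1*75 = 7 - 75 = -68)
(170737 + g(-82)) + (19*(-152) - 211) = (170737 - 68) + (19*(-152) - 211) = 170669 + (-2888 - 211) = 170669 - 3099 = 167570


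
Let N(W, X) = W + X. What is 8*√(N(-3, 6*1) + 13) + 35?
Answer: 67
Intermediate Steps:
8*√(N(-3, 6*1) + 13) + 35 = 8*√((-3 + 6*1) + 13) + 35 = 8*√((-3 + 6) + 13) + 35 = 8*√(3 + 13) + 35 = 8*√16 + 35 = 8*4 + 35 = 32 + 35 = 67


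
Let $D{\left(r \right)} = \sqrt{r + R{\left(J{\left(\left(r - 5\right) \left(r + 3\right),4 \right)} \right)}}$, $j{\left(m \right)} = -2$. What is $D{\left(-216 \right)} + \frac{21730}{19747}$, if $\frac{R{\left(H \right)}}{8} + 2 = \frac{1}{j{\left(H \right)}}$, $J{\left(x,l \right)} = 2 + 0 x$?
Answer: $\frac{21730}{19747} + 2 i \sqrt{59} \approx 1.1004 + 15.362 i$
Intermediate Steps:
$J{\left(x,l \right)} = 2$ ($J{\left(x,l \right)} = 2 + 0 = 2$)
$R{\left(H \right)} = -20$ ($R{\left(H \right)} = -16 + \frac{8}{-2} = -16 + 8 \left(- \frac{1}{2}\right) = -16 - 4 = -20$)
$D{\left(r \right)} = \sqrt{-20 + r}$ ($D{\left(r \right)} = \sqrt{r - 20} = \sqrt{-20 + r}$)
$D{\left(-216 \right)} + \frac{21730}{19747} = \sqrt{-20 - 216} + \frac{21730}{19747} = \sqrt{-236} + 21730 \cdot \frac{1}{19747} = 2 i \sqrt{59} + \frac{21730}{19747} = \frac{21730}{19747} + 2 i \sqrt{59}$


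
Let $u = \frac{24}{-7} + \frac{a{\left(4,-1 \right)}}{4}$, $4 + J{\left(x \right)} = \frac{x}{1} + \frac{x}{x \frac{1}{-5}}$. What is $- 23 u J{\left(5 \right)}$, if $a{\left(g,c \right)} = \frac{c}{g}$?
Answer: $- \frac{8993}{28} \approx -321.18$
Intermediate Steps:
$J{\left(x \right)} = -9 + x$ ($J{\left(x \right)} = -4 + \left(\frac{x}{1} + \frac{x}{x \frac{1}{-5}}\right) = -4 + \left(x 1 + \frac{x}{x \left(- \frac{1}{5}\right)}\right) = -4 + \left(x + \frac{x}{\left(- \frac{1}{5}\right) x}\right) = -4 + \left(x + x \left(- \frac{5}{x}\right)\right) = -4 + \left(x - 5\right) = -4 + \left(-5 + x\right) = -9 + x$)
$u = - \frac{391}{112}$ ($u = \frac{24}{-7} + \frac{\left(-1\right) \frac{1}{4}}{4} = 24 \left(- \frac{1}{7}\right) + \left(-1\right) \frac{1}{4} \cdot \frac{1}{4} = - \frac{24}{7} - \frac{1}{16} = - \frac{391}{112} \approx -3.4911$)
$- 23 u J{\left(5 \right)} = \left(-23\right) \left(- \frac{391}{112}\right) \left(-9 + 5\right) = \frac{8993}{112} \left(-4\right) = - \frac{8993}{28}$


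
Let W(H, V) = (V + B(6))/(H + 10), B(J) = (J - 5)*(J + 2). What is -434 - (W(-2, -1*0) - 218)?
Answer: -217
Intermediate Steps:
B(J) = (-5 + J)*(2 + J)
W(H, V) = (8 + V)/(10 + H) (W(H, V) = (V + (-10 + 6**2 - 3*6))/(H + 10) = (V + (-10 + 36 - 18))/(10 + H) = (V + 8)/(10 + H) = (8 + V)/(10 + H))
-434 - (W(-2, -1*0) - 218) = -434 - ((8 - 1*0)/(10 - 2) - 218) = -434 - ((8 + 0)/8 - 218) = -434 - ((1/8)*8 - 218) = -434 - (1 - 218) = -434 - 1*(-217) = -434 + 217 = -217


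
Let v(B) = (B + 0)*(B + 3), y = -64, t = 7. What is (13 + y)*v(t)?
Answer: -3570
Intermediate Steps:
v(B) = B*(3 + B)
(13 + y)*v(t) = (13 - 64)*(7*(3 + 7)) = -357*10 = -51*70 = -3570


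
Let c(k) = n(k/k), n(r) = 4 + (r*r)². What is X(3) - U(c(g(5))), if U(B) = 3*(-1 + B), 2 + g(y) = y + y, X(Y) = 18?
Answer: 6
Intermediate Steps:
g(y) = -2 + 2*y (g(y) = -2 + (y + y) = -2 + 2*y)
n(r) = 4 + r⁴ (n(r) = 4 + (r²)² = 4 + r⁴)
c(k) = 5 (c(k) = 4 + (k/k)⁴ = 4 + 1⁴ = 4 + 1 = 5)
U(B) = -3 + 3*B
X(3) - U(c(g(5))) = 18 - (-3 + 3*5) = 18 - (-3 + 15) = 18 - 1*12 = 18 - 12 = 6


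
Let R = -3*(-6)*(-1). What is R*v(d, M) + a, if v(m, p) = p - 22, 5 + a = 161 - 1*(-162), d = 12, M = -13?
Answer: 948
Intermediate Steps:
a = 318 (a = -5 + (161 - 1*(-162)) = -5 + (161 + 162) = -5 + 323 = 318)
v(m, p) = -22 + p
R = -18 (R = 18*(-1) = -18)
R*v(d, M) + a = -18*(-22 - 13) + 318 = -18*(-35) + 318 = 630 + 318 = 948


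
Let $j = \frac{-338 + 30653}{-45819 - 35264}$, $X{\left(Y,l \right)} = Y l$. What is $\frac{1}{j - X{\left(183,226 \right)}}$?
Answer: $- \frac{81083}{3353461029} \approx -2.4179 \cdot 10^{-5}$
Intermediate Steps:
$j = - \frac{30315}{81083}$ ($j = \frac{30315}{-81083} = 30315 \left(- \frac{1}{81083}\right) = - \frac{30315}{81083} \approx -0.37388$)
$\frac{1}{j - X{\left(183,226 \right)}} = \frac{1}{- \frac{30315}{81083} - 183 \cdot 226} = \frac{1}{- \frac{30315}{81083} - 41358} = \frac{1}{- \frac{3353461029}{81083}} = - \frac{81083}{3353461029}$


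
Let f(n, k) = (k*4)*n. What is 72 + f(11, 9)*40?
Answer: 15912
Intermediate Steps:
f(n, k) = 4*k*n (f(n, k) = (4*k)*n = 4*k*n)
72 + f(11, 9)*40 = 72 + (4*9*11)*40 = 72 + 396*40 = 72 + 15840 = 15912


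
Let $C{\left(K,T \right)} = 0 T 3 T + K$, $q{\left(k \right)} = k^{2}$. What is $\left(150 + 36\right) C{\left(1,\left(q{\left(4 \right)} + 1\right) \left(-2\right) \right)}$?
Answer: $186$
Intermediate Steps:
$C{\left(K,T \right)} = K$ ($C{\left(K,T \right)} = 0 \cdot 3 T + K = 0 T + K = 0 + K = K$)
$\left(150 + 36\right) C{\left(1,\left(q{\left(4 \right)} + 1\right) \left(-2\right) \right)} = \left(150 + 36\right) 1 = 186 \cdot 1 = 186$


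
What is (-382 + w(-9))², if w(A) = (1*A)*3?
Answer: 167281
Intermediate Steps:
w(A) = 3*A (w(A) = A*3 = 3*A)
(-382 + w(-9))² = (-382 + 3*(-9))² = (-382 - 27)² = (-409)² = 167281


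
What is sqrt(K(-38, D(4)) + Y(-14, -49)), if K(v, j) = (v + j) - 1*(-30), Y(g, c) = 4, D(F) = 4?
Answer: 0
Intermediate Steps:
K(v, j) = 30 + j + v (K(v, j) = (j + v) + 30 = 30 + j + v)
sqrt(K(-38, D(4)) + Y(-14, -49)) = sqrt((30 + 4 - 38) + 4) = sqrt(-4 + 4) = sqrt(0) = 0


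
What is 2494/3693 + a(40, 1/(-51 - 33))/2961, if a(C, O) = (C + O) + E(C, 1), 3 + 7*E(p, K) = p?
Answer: 211454045/306179244 ≈ 0.69062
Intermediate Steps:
E(p, K) = -3/7 + p/7
a(C, O) = -3/7 + O + 8*C/7 (a(C, O) = (C + O) + (-3/7 + C/7) = -3/7 + O + 8*C/7)
2494/3693 + a(40, 1/(-51 - 33))/2961 = 2494/3693 + (-3/7 + 1/(-51 - 33) + (8/7)*40)/2961 = 2494*(1/3693) + (-3/7 + 1/(-84) + 320/7)*(1/2961) = 2494/3693 + (-3/7 - 1/84 + 320/7)*(1/2961) = 2494/3693 + (3803/84)*(1/2961) = 2494/3693 + 3803/248724 = 211454045/306179244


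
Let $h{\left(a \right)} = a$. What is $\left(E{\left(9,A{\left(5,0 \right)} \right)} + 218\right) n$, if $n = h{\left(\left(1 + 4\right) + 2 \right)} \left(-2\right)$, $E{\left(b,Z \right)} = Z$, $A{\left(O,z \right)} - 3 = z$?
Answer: $-3094$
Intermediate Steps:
$A{\left(O,z \right)} = 3 + z$
$n = -14$ ($n = \left(\left(1 + 4\right) + 2\right) \left(-2\right) = \left(5 + 2\right) \left(-2\right) = 7 \left(-2\right) = -14$)
$\left(E{\left(9,A{\left(5,0 \right)} \right)} + 218\right) n = \left(\left(3 + 0\right) + 218\right) \left(-14\right) = \left(3 + 218\right) \left(-14\right) = 221 \left(-14\right) = -3094$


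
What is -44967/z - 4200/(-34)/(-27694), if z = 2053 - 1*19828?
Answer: 3522174361/1394739075 ≈ 2.5253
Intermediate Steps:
z = -17775 (z = 2053 - 19828 = -17775)
-44967/z - 4200/(-34)/(-27694) = -44967/(-17775) - 4200/(-34)/(-27694) = -44967*(-1/17775) - 4200*(-1)/34*(-1/27694) = 14989/5925 - 50*(-42/17)*(-1/27694) = 14989/5925 + (2100/17)*(-1/27694) = 14989/5925 - 1050/235399 = 3522174361/1394739075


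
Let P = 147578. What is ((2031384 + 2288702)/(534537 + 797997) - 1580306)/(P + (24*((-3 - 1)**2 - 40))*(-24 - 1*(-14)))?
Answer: -24486129713/2375908122 ≈ -10.306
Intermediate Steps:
((2031384 + 2288702)/(534537 + 797997) - 1580306)/(P + (24*((-3 - 1)**2 - 40))*(-24 - 1*(-14))) = ((2031384 + 2288702)/(534537 + 797997) - 1580306)/(147578 + (24*((-3 - 1)**2 - 40))*(-24 - 1*(-14))) = (4320086/1332534 - 1580306)/(147578 + (24*((-4)**2 - 40))*(-24 + 14)) = (4320086*(1/1332534) - 1580306)/(147578 + (24*(16 - 40))*(-10)) = (2160043/666267 - 1580306)/(147578 + (24*(-24))*(-10)) = -1052903577659/(666267*(147578 - 576*(-10))) = -1052903577659/(666267*(147578 + 5760)) = -1052903577659/666267/153338 = -1052903577659/666267*1/153338 = -24486129713/2375908122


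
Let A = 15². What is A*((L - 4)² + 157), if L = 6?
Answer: 36225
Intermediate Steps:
A = 225
A*((L - 4)² + 157) = 225*((6 - 4)² + 157) = 225*(2² + 157) = 225*(4 + 157) = 225*161 = 36225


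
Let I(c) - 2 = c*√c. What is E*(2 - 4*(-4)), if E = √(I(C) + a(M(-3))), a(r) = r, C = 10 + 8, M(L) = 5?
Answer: 18*√(7 + 54*√2) ≈ 164.35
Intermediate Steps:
C = 18
I(c) = 2 + c^(3/2) (I(c) = 2 + c*√c = 2 + c^(3/2))
E = √(7 + 54*√2) (E = √((2 + 18^(3/2)) + 5) = √((2 + 54*√2) + 5) = √(7 + 54*√2) ≈ 9.1306)
E*(2 - 4*(-4)) = √(7 + 54*√2)*(2 - 4*(-4)) = √(7 + 54*√2)*(2 + 16) = √(7 + 54*√2)*18 = 18*√(7 + 54*√2)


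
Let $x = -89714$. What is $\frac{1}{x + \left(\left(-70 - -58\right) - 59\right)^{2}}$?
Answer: $- \frac{1}{84673} \approx -1.181 \cdot 10^{-5}$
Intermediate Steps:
$\frac{1}{x + \left(\left(-70 - -58\right) - 59\right)^{2}} = \frac{1}{-89714 + \left(\left(-70 - -58\right) - 59\right)^{2}} = \frac{1}{-89714 + \left(\left(-70 + 58\right) - 59\right)^{2}} = \frac{1}{-89714 + \left(-12 - 59\right)^{2}} = \frac{1}{-89714 + \left(-71\right)^{2}} = \frac{1}{-89714 + 5041} = \frac{1}{-84673} = - \frac{1}{84673}$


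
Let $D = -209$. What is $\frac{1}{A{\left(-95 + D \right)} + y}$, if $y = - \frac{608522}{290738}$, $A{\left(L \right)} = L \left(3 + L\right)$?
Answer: $\frac{145369}{13301540715} \approx 1.0929 \cdot 10^{-5}$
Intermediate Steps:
$y = - \frac{304261}{145369}$ ($y = \left(-608522\right) \frac{1}{290738} = - \frac{304261}{145369} \approx -2.093$)
$\frac{1}{A{\left(-95 + D \right)} + y} = \frac{1}{\left(-95 - 209\right) \left(3 - 304\right) - \frac{304261}{145369}} = \frac{1}{- 304 \left(3 - 304\right) - \frac{304261}{145369}} = \frac{1}{\left(-304\right) \left(-301\right) - \frac{304261}{145369}} = \frac{1}{91504 - \frac{304261}{145369}} = \frac{1}{\frac{13301540715}{145369}} = \frac{145369}{13301540715}$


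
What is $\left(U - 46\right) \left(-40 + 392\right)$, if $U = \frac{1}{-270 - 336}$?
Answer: $- \frac{4906352}{303} \approx -16193.0$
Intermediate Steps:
$U = - \frac{1}{606}$ ($U = \frac{1}{-606} = - \frac{1}{606} \approx -0.0016502$)
$\left(U - 46\right) \left(-40 + 392\right) = \left(- \frac{1}{606} - 46\right) \left(-40 + 392\right) = \left(- \frac{27877}{606}\right) 352 = - \frac{4906352}{303}$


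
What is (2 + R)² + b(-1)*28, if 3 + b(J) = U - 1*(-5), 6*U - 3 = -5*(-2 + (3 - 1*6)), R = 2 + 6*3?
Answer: 2012/3 ≈ 670.67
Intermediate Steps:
R = 20 (R = 2 + 18 = 20)
U = 14/3 (U = ½ + (-5*(-2 + (3 - 1*6)))/6 = ½ + (-5*(-2 + (3 - 6)))/6 = ½ + (-5*(-2 - 3))/6 = ½ + (-5*(-5))/6 = ½ + (⅙)*25 = ½ + 25/6 = 14/3 ≈ 4.6667)
b(J) = 20/3 (b(J) = -3 + (14/3 - 1*(-5)) = -3 + (14/3 + 5) = -3 + 29/3 = 20/3)
(2 + R)² + b(-1)*28 = (2 + 20)² + (20/3)*28 = 22² + 560/3 = 484 + 560/3 = 2012/3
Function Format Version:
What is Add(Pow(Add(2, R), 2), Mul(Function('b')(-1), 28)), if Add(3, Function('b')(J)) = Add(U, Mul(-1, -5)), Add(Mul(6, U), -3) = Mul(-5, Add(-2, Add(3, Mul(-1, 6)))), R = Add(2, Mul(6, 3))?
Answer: Rational(2012, 3) ≈ 670.67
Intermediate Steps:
R = 20 (R = Add(2, 18) = 20)
U = Rational(14, 3) (U = Add(Rational(1, 2), Mul(Rational(1, 6), Mul(-5, Add(-2, Add(3, Mul(-1, 6)))))) = Add(Rational(1, 2), Mul(Rational(1, 6), Mul(-5, Add(-2, Add(3, -6))))) = Add(Rational(1, 2), Mul(Rational(1, 6), Mul(-5, Add(-2, -3)))) = Add(Rational(1, 2), Mul(Rational(1, 6), Mul(-5, -5))) = Add(Rational(1, 2), Mul(Rational(1, 6), 25)) = Add(Rational(1, 2), Rational(25, 6)) = Rational(14, 3) ≈ 4.6667)
Function('b')(J) = Rational(20, 3) (Function('b')(J) = Add(-3, Add(Rational(14, 3), Mul(-1, -5))) = Add(-3, Add(Rational(14, 3), 5)) = Add(-3, Rational(29, 3)) = Rational(20, 3))
Add(Pow(Add(2, R), 2), Mul(Function('b')(-1), 28)) = Add(Pow(Add(2, 20), 2), Mul(Rational(20, 3), 28)) = Add(Pow(22, 2), Rational(560, 3)) = Add(484, Rational(560, 3)) = Rational(2012, 3)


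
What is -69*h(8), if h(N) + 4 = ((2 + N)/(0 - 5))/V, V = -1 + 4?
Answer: 322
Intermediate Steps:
V = 3
h(N) = -62/15 - N/15 (h(N) = -4 + ((2 + N)/(0 - 5))/3 = -4 + ((2 + N)/(-5))*(1/3) = -4 + ((2 + N)*(-1/5))*(1/3) = -4 + (-2/5 - N/5)*(1/3) = -4 + (-2/15 - N/15) = -62/15 - N/15)
-69*h(8) = -69*(-62/15 - 1/15*8) = -69*(-62/15 - 8/15) = -69*(-14/3) = 322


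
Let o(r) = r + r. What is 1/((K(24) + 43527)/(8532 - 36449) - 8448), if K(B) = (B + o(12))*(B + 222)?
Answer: -27917/235898151 ≈ -0.00011834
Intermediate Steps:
o(r) = 2*r
K(B) = (24 + B)*(222 + B) (K(B) = (B + 2*12)*(B + 222) = (B + 24)*(222 + B) = (24 + B)*(222 + B))
1/((K(24) + 43527)/(8532 - 36449) - 8448) = 1/(((5328 + 24² + 246*24) + 43527)/(8532 - 36449) - 8448) = 1/(((5328 + 576 + 5904) + 43527)/(-27917) - 8448) = 1/((11808 + 43527)*(-1/27917) - 8448) = 1/(55335*(-1/27917) - 8448) = 1/(-55335/27917 - 8448) = 1/(-235898151/27917) = -27917/235898151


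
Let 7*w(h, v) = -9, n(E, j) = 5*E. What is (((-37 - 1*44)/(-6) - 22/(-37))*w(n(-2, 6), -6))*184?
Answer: -123372/37 ≈ -3334.4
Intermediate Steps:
w(h, v) = -9/7 (w(h, v) = (1/7)*(-9) = -9/7)
(((-37 - 1*44)/(-6) - 22/(-37))*w(n(-2, 6), -6))*184 = (((-37 - 1*44)/(-6) - 22/(-37))*(-9/7))*184 = (((-37 - 44)*(-1/6) - 22*(-1/37))*(-9/7))*184 = ((-81*(-1/6) + 22/37)*(-9/7))*184 = ((27/2 + 22/37)*(-9/7))*184 = ((1043/74)*(-9/7))*184 = -1341/74*184 = -123372/37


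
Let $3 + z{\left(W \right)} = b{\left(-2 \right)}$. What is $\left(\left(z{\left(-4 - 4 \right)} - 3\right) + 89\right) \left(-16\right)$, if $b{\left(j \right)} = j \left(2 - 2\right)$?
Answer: $-1328$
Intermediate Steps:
$b{\left(j \right)} = 0$ ($b{\left(j \right)} = j 0 = 0$)
$z{\left(W \right)} = -3$ ($z{\left(W \right)} = -3 + 0 = -3$)
$\left(\left(z{\left(-4 - 4 \right)} - 3\right) + 89\right) \left(-16\right) = \left(\left(-3 - 3\right) + 89\right) \left(-16\right) = \left(-6 + 89\right) \left(-16\right) = 83 \left(-16\right) = -1328$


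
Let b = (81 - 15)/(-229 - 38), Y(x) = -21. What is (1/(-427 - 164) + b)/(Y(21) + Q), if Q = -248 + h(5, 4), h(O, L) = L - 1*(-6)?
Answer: 13091/13623141 ≈ 0.00096094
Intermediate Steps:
h(O, L) = 6 + L (h(O, L) = L + 6 = 6 + L)
Q = -238 (Q = -248 + (6 + 4) = -248 + 10 = -238)
b = -22/89 (b = 66/(-267) = 66*(-1/267) = -22/89 ≈ -0.24719)
(1/(-427 - 164) + b)/(Y(21) + Q) = (1/(-427 - 164) - 22/89)/(-21 - 238) = (1/(-591) - 22/89)/(-259) = (-1/591 - 22/89)*(-1/259) = -13091/52599*(-1/259) = 13091/13623141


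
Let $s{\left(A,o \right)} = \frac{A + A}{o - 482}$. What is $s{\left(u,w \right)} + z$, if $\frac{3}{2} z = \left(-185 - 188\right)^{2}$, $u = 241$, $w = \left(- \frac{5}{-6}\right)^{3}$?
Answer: $\frac{28934902310}{311961} \approx 92752.0$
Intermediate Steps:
$w = \frac{125}{216}$ ($w = \left(\left(-5\right) \left(- \frac{1}{6}\right)\right)^{3} = \left(\frac{5}{6}\right)^{3} = \frac{125}{216} \approx 0.5787$)
$s{\left(A,o \right)} = \frac{2 A}{-482 + o}$
$z = \frac{278258}{3}$ ($z = \frac{2 \left(-185 - 188\right)^{2}}{3} = \frac{2 \left(-373\right)^{2}}{3} = \frac{2}{3} \cdot 139129 = \frac{278258}{3} \approx 92753.0$)
$s{\left(u,w \right)} + z = 2 \cdot 241 \frac{1}{-482 + \frac{125}{216}} + \frac{278258}{3} = 2 \cdot 241 \frac{1}{- \frac{103987}{216}} + \frac{278258}{3} = 2 \cdot 241 \left(- \frac{216}{103987}\right) + \frac{278258}{3} = - \frac{104112}{103987} + \frac{278258}{3} = \frac{28934902310}{311961}$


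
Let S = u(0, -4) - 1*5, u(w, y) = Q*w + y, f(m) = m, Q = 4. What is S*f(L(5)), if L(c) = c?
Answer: -45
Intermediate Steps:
u(w, y) = y + 4*w (u(w, y) = 4*w + y = y + 4*w)
S = -9 (S = (-4 + 4*0) - 1*5 = (-4 + 0) - 5 = -4 - 5 = -9)
S*f(L(5)) = -9*5 = -45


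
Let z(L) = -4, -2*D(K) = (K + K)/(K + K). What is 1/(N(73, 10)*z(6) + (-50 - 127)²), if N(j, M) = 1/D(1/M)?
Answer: 1/31337 ≈ 3.1911e-5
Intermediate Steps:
D(K) = -½ (D(K) = -(K + K)/(2*(K + K)) = -2*K/(2*(2*K)) = -2*K*1/(2*K)/2 = -½*1 = -½)
N(j, M) = -2 (N(j, M) = 1/(-½) = -2)
1/(N(73, 10)*z(6) + (-50 - 127)²) = 1/(-2*(-4) + (-50 - 127)²) = 1/(8 + (-177)²) = 1/(8 + 31329) = 1/31337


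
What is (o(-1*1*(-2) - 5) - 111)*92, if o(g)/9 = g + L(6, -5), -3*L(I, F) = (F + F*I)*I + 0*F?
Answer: 45264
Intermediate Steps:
L(I, F) = -I*(F + F*I)/3 (L(I, F) = -((F + F*I)*I + 0*F)/3 = -(I*(F + F*I) + 0)/3 = -I*(F + F*I)/3)
o(g) = 630 + 9*g (o(g) = 9*(g - 1/3*(-5)*6*(1 + 6)) = 9*(g - 1/3*(-5)*6*7) = 9*(g + 70) = 9*(70 + g) = 630 + 9*g)
(o(-1*1*(-2) - 5) - 111)*92 = ((630 + 9*(-1*1*(-2) - 5)) - 111)*92 = ((630 + 9*(-1*(-2) - 5)) - 111)*92 = ((630 + 9*(2 - 5)) - 111)*92 = ((630 + 9*(-3)) - 111)*92 = ((630 - 27) - 111)*92 = (603 - 111)*92 = 492*92 = 45264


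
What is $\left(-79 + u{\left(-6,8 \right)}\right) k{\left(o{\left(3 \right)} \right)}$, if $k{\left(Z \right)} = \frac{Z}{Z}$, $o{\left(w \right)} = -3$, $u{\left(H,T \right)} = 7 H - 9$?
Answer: $-130$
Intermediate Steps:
$u{\left(H,T \right)} = -9 + 7 H$
$k{\left(Z \right)} = 1$
$\left(-79 + u{\left(-6,8 \right)}\right) k{\left(o{\left(3 \right)} \right)} = \left(-79 + \left(-9 + 7 \left(-6\right)\right)\right) 1 = \left(-79 - 51\right) 1 = \left(-130\right) 1 = -130$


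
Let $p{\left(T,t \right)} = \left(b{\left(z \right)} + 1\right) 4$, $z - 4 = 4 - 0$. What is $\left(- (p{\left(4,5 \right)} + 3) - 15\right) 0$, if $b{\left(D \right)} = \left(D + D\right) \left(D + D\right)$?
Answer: $0$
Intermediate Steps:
$z = 8$ ($z = 4 + \left(4 - 0\right) = 4 + \left(4 + 0\right) = 4 + 4 = 8$)
$b{\left(D \right)} = 4 D^{2}$ ($b{\left(D \right)} = 2 D 2 D = 4 D^{2}$)
$p{\left(T,t \right)} = 1028$ ($p{\left(T,t \right)} = \left(4 \cdot 8^{2} + 1\right) 4 = \left(4 \cdot 64 + 1\right) 4 = \left(256 + 1\right) 4 = 257 \cdot 4 = 1028$)
$\left(- (p{\left(4,5 \right)} + 3) - 15\right) 0 = \left(- (1028 + 3) - 15\right) 0 = \left(\left(-1\right) 1031 - 15\right) 0 = \left(-1031 - 15\right) 0 = \left(-1046\right) 0 = 0$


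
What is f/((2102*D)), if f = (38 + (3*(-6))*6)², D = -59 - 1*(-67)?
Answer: 1225/4204 ≈ 0.29139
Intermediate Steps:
D = 8 (D = -59 + 67 = 8)
f = 4900 (f = (38 - 18*6)² = (38 - 108)² = (-70)² = 4900)
f/((2102*D)) = 4900/((2102*8)) = 4900/16816 = 4900*(1/16816) = 1225/4204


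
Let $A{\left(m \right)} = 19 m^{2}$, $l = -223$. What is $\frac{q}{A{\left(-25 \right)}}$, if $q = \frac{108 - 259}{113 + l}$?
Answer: $\frac{151}{1306250} \approx 0.0001156$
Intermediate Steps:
$q = \frac{151}{110}$ ($q = \frac{108 - 259}{113 - 223} = - \frac{151}{-110} = \left(-151\right) \left(- \frac{1}{110}\right) = \frac{151}{110} \approx 1.3727$)
$\frac{q}{A{\left(-25 \right)}} = \frac{151}{110 \cdot 19 \left(-25\right)^{2}} = \frac{151}{110 \cdot 19 \cdot 625} = \frac{151}{110 \cdot 11875} = \frac{151}{110} \cdot \frac{1}{11875} = \frac{151}{1306250}$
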